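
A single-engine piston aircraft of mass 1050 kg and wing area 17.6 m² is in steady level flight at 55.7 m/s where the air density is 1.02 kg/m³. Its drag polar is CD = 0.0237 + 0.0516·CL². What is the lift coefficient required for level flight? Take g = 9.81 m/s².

CL = 0.37

Weight W = mg = 1050 × 9.81 = 10300 N; in level flight L = W.
q = ½ρv² = ½ × 1.02 × 55.7² = 1582 Pa.
CL = 2W/(ρv²S) = 2×10300/(1.02×55.7²×17.6) = 0.3699.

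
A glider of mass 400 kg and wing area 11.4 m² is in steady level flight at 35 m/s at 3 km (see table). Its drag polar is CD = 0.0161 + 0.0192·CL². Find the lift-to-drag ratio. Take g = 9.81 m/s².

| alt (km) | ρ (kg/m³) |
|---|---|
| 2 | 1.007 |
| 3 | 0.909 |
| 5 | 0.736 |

At 3 km, from the table: ρ = 0.909 kg/m³.
Level flight ⇒ L = W = m·g = 400 × 9.81 = 3924 N.
q = ½ρv² = ½ × 0.909 × 35² = 556.8 Pa.
CL = 2W/(ρv²S) = 2×3924/(0.909×35²×11.4) = 0.6182.
CD = 0.0161 + 0.0192 × 0.6182² = 0.02344.
L/D = CL/CD = 0.6182 / 0.02344 = 26.4

L/D = 26.4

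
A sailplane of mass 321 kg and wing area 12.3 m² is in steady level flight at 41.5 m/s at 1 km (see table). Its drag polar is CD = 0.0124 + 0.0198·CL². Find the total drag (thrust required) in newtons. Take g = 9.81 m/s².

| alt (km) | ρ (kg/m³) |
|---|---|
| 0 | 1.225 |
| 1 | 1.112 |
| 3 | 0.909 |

At 1 km, from the table: ρ = 1.112 kg/m³.
In steady level flight, lift balances weight: W = mg = 321 × 9.81 = 3149 N.
Dynamic pressure q = 0.5 × 1.112 × 41.5² = 957.6 Pa.
Required CL = L/(qS) = 3149/(957.6·12.3) = 0.2674.
CD = 0.0124 + 0.0198 × 0.2674² = 0.01382.
D = q·S·CD = 957.6 × 12.3 × 0.01382 = 162.7 N

D = 163 N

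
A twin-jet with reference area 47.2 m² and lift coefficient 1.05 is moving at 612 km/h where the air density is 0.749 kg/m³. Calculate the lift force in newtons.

Convert speed: v = 612 km/h ÷ 3.6 = 170 m/s.
L = ½ρv²S·CL = ½ × 0.749 × 170² × 47.2 × 1.05 = 5.36×10^5 N ≈ 536 kN

L = 5.36×10^5 N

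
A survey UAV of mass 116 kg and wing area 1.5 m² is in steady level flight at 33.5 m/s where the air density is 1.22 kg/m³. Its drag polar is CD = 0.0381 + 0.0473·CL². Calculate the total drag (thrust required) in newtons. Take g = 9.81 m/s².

D = 98.8 N

Level flight ⇒ L = W = m·g = 116 × 9.81 = 1138 N.
Dynamic pressure q = 0.5 × 1.22 × 33.5² = 684.6 Pa.
CL = 2W/(ρv²S) = 2×1138/(1.22×33.5²×1.5) = 1.108.
CD = 0.0381 + 0.0473 × 1.108² = 0.09619.
D = q·S·CD = 684.6 × 1.5 × 0.09619 = 98.77 N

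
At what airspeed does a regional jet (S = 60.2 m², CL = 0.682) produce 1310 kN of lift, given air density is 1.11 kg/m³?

v = 240 m/s

L = ½ρv²S·CL ⇒ v = √(2L/(ρ·S·CL))
v = √(2 × 1.31×10^6 / (1.11 × 60.2 × 0.682)) = √57490 = 240 m/s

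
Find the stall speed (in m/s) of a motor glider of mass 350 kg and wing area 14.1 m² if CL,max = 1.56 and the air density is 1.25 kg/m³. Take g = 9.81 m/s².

Weight W = mg = 350 × 9.81 = 3434 N.
From L = ½ρV²S·CL,max = W: V_stall = √(2W/(ρSCL,max)) = √(2·3434/(1.25·14.1·1.56))
V_stall = √249.8 = 15.8 m/s

V_stall = 15.8 m/s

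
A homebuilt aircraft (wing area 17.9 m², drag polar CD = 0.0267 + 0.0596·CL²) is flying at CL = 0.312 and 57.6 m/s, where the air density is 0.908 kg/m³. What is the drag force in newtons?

D = 876 N

CD = 0.0267 + 0.0596 × 0.312² = 0.0325
D = ½ρv²S·CD = ½ × 0.908 × 57.6² × 17.9 × 0.0325 = 876 N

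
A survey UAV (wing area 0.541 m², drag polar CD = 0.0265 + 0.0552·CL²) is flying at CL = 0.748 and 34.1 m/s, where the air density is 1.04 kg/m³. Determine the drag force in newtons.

CD = 0.0265 + 0.0552 × 0.748² = 0.05738
D = ½ρv²S·CD = ½ × 1.04 × 34.1² × 0.541 × 0.05738 = 18.8 N

D = 18.8 N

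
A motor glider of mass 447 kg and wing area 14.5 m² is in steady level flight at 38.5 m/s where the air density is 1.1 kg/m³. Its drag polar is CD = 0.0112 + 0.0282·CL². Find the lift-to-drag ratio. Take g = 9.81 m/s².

L/D = 24.6

In steady level flight, lift balances weight: W = mg = 447 × 9.81 = 4385.1 N.
Dynamic pressure q = 0.5 × 1.1 × 38.5² = 815.2 Pa.
CL = 2W/(ρv²S) = 2×4385.1/(1.1×38.5²×14.5) = 0.371.
CD = 0.0112 + 0.0282 × 0.371² = 0.01508.
L/D = CL/CD = 0.371 / 0.01508 = 24.6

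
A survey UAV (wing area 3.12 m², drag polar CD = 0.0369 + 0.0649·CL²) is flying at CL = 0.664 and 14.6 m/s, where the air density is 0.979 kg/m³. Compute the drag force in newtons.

CD = 0.0369 + 0.0649 × 0.664² = 0.06551
D = ½ρv²S·CD = ½ × 0.979 × 14.6² × 3.12 × 0.06551 = 21.3 N

D = 21.3 N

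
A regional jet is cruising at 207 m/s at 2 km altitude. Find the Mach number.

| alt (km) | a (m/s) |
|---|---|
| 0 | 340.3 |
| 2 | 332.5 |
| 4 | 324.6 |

At 2 km, from the table: a = 332.5 m/s.
M = v/a = 207 / 332.5 = 0.623

M = 0.623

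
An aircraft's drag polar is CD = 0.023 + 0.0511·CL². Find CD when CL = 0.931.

CD = 0.023 + 0.0511 × 0.931² = 0.023 + 0.04429 = 0.0673

CD = 0.0673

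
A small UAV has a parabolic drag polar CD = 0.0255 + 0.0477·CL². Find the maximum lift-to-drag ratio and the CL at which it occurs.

(L/D)max = 14.3, at CL = 0.731

For CD = CD0 + K·CL², (L/D)max occurs at CL* = √(CD0/K) and equals 1/(2√(K·CD0)).
(L/D)max = 1/(2√(0.0477 × 0.0255)) = 1/(2 × 0.03488) = 14.3
CL* = √(0.0255/0.0477) = 0.731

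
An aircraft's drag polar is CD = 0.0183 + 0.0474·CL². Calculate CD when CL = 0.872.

CD = 0.0183 + 0.0474 × 0.872² = 0.0183 + 0.03604 = 0.0543

CD = 0.0543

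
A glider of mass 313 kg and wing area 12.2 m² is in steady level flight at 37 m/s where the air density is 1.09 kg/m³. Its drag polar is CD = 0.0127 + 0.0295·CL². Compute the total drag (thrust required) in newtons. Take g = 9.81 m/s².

In steady level flight, lift balances weight: W = mg = 313 × 9.81 = 3070.5 N.
q = ½ρv² = ½ × 1.09 × 37² = 746.1 Pa.
Required CL = L/(qS) = 3070.5/(746.1·12.2) = 0.3373.
CD = 0.0127 + 0.0295 × 0.3373² = 0.01606.
D = q·S·CD = 746.1 × 12.2 × 0.01606 = 146.2 N

D = 146 N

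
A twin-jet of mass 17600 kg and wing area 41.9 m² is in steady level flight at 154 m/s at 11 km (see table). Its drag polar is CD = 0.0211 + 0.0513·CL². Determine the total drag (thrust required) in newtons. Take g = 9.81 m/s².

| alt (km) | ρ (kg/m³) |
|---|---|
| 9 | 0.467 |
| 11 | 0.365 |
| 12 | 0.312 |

D = 12300 N

At 11 km, from the table: ρ = 0.365 kg/m³.
In steady level flight, lift balances weight: W = mg = 17600 × 9.81 = 1.7266×10^5 N.
Dynamic pressure q = 0.5 × 0.365 × 154² = 4328 Pa.
CL = W/(q·S) = 1.7266×10^5 / (4328 × 41.9) = 0.9521.
CD = 0.0211 + 0.0513 × 0.9521² = 0.0676.
D = q·S·CD = 4328 × 41.9 × 0.0676 = 12260 N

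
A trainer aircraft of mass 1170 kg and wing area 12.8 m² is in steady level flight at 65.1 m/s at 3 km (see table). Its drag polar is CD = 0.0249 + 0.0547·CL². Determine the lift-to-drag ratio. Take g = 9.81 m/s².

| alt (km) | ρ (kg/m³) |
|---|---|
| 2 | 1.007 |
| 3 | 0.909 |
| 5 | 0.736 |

L/D = 12.7

At 3 km, from the table: ρ = 0.909 kg/m³.
Level flight ⇒ L = W = m·g = 1170 × 9.81 = 11478 N.
q = ½ρv² = ½ × 0.909 × 65.1² = 1926 Pa.
Required CL = L/(qS) = 11478/(1926·12.8) = 0.4655.
CD = 0.0249 + 0.0547 × 0.4655² = 0.03675.
L/D = CL/CD = 0.4655 / 0.03675 = 12.7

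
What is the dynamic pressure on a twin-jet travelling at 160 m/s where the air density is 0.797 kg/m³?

q = ½ρv² = ½ × 0.797 × 160² = 10200 Pa

q = 10200 Pa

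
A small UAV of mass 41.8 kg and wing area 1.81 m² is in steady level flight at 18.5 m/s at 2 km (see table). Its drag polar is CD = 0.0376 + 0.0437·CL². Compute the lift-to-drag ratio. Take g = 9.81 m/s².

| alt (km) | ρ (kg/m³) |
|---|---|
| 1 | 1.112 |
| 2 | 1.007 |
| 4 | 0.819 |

L/D = 11.6

At 2 km, from the table: ρ = 1.007 kg/m³.
Weight W = mg = 41.8 × 9.81 = 410.06 N; in level flight L = W.
Dynamic pressure q = 0.5 × 1.007 × 18.5² = 172.3 Pa.
Required CL = L/(qS) = 410.06/(172.3·1.81) = 1.315.
CD = 0.0376 + 0.0437 × 1.315² = 0.1131.
L/D = CL/CD = 1.315 / 0.1131 = 11.6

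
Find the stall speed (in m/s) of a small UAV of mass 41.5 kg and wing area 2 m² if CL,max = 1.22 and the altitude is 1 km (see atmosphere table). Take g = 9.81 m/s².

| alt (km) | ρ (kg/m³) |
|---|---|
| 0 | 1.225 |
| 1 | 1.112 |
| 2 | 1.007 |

At 1 km, from the table: ρ = 1.112 kg/m³.
Stall occurs when L = W at CL,max. W = mg = 41.5 × 9.81 = 407.1 N.
From L = ½ρV²S·CL,max = W: V_stall = √(2W/(ρSCL,max)) = √(2·407.1/(1.112·2·1.22))
V_stall = √300.1 = 17.3 m/s

V_stall = 17.3 m/s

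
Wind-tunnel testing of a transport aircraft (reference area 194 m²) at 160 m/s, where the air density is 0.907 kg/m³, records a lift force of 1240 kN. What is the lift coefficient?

CL = 0.551

From L = ½ρv²S·CL, rearranging gives CL = 2L/(ρv²S).
CL = 2 × 1.24×10^6 / (0.907 × 160² × 194) = 0.551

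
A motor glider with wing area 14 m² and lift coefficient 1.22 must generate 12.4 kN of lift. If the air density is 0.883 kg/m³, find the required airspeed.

v = 40.6 m/s

L = ½ρv²S·CL ⇒ v = √(2L/(ρ·S·CL))
v = √(2 × 12400 / (0.883 × 14 × 1.22)) = √1644 = 40.6 m/s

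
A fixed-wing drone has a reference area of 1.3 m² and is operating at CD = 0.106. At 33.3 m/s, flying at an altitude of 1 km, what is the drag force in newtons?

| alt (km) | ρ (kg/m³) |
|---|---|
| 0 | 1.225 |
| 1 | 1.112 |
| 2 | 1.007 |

D = 85 N

At 1 km, from the table: ρ = 1.112 kg/m³.
Dynamic pressure q = ½ρv² = ½ × 1.112 × 33.3² = 616.5 Pa.
D = q·S·CD = 616.5 × 1.3 × 0.106 = 85 N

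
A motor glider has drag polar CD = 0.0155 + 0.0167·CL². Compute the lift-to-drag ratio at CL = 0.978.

CD = 0.0155 + 0.0167 × 0.978² = 0.03147
L/D = CL/CD = 0.978 / 0.03147 = 31.1

L/D = 31.1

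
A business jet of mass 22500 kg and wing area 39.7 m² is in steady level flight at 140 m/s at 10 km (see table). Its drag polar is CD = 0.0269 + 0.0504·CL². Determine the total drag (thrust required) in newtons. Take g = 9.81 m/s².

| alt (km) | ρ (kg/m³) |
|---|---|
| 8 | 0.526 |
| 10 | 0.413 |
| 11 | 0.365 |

D = 19600 N

At 10 km, from the table: ρ = 0.413 kg/m³.
Weight W = mg = 22500 × 9.81 = 2.2072×10^5 N; in level flight L = W.
q = ½ρv² = ½ × 0.413 × 140² = 4047 Pa.
CL = 2W/(ρv²S) = 2×2.2072×10^5/(0.413×140²×39.7) = 1.374.
CD = 0.0269 + 0.0504 × 1.374² = 0.122.
D = q·S·CD = 4047 × 39.7 × 0.122 = 19600 N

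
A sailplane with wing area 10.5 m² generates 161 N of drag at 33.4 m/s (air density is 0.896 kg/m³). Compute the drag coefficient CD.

From D = ½ρv²S·CD, rearranging gives CD = 2D/(ρv²S).
CD = 2 × 161 / (0.896 × 33.4² × 10.5) = 0.0307

CD = 0.0307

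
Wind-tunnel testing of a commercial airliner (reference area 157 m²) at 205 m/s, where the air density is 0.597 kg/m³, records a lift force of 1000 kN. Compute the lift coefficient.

From L = ½ρv²S·CL, rearranging gives CL = 2L/(ρv²S).
CL = 2 × 1×10^6 / (0.597 × 205² × 157) = 0.508

CL = 0.508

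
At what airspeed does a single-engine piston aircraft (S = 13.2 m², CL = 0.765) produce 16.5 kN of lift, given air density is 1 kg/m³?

L = ½ρv²S·CL ⇒ v = √(2L/(ρ·S·CL))
v = √(2 × 16500 / (1 × 13.2 × 0.765)) = √3268 = 57.2 m/s

v = 57.2 m/s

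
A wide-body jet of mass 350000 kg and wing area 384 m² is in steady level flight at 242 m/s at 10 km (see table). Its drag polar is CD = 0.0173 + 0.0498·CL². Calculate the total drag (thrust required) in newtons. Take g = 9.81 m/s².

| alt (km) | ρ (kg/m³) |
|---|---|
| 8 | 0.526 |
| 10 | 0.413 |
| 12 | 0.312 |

D = 2.07×10^5 N

At 10 km, from the table: ρ = 0.413 kg/m³.
Weight W = mg = 350000 × 9.81 = 3.4335×10^6 N; in level flight L = W.
Dynamic pressure q = 0.5 × 0.413 × 242² = 12090 Pa.
CL = 2W/(ρv²S) = 2×3.4335×10^6/(0.413×242²×384) = 0.7394.
CD = 0.0173 + 0.0498 × 0.7394² = 0.04452.
D = q·S·CD = 12090 × 384 × 0.04452 = 2.068×10^5 N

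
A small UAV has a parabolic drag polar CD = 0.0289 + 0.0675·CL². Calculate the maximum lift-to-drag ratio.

(L/D)max = 11.3

For CD = CD0 + K·CL², (L/D)max occurs at CL* = √(CD0/K) and equals 1/(2√(K·CD0)).
(L/D)max = 1/(2√(0.0675 × 0.0289)) = 1/(2 × 0.04417) = 11.3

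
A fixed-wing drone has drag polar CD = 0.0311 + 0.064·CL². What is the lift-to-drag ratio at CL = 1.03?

CD = 0.0311 + 0.064 × 1.03² = 0.099
L/D = CL/CD = 1.03 / 0.099 = 10.4

L/D = 10.4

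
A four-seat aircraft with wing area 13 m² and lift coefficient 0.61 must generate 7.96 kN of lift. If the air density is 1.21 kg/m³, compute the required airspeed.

v = 40.7 m/s

L = ½ρv²S·CL ⇒ v = √(2L/(ρ·S·CL))
v = √(2 × 7960 / (1.21 × 13 × 0.61)) = √1659 = 40.7 m/s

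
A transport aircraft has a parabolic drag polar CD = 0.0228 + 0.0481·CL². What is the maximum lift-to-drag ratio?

(L/D)max = 15.1

For CD = CD0 + K·CL², (L/D)max occurs at CL* = √(CD0/K) and equals 1/(2√(K·CD0)).
(L/D)max = 1/(2√(0.0481 × 0.0228)) = 1/(2 × 0.03312) = 15.1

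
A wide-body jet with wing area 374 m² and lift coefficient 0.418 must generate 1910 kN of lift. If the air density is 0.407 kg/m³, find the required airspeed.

v = 245 m/s

L = ½ρv²S·CL ⇒ v = √(2L/(ρ·S·CL))
v = √(2 × 1.91×10^6 / (0.407 × 374 × 0.418)) = √60040 = 245 m/s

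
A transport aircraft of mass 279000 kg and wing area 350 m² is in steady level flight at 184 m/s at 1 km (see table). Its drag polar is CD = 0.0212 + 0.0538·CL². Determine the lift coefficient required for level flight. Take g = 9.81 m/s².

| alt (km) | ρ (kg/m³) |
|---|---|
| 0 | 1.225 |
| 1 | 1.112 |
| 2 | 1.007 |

CL = 0.415

At 1 km, from the table: ρ = 1.112 kg/m³.
Level flight ⇒ L = W = m·g = 279000 × 9.81 = 2.737×10^6 N.
q = ½ρv² = ½ × 1.112 × 184² = 18820 Pa.
Required CL = L/(qS) = 2.737×10^6/(18820·350) = 0.4154.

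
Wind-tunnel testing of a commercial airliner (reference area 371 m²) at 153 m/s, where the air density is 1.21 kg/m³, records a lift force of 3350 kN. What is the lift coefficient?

From L = ½ρv²S·CL, rearranging gives CL = 2L/(ρv²S).
CL = 2 × 3.35×10^6 / (1.21 × 153² × 371) = 0.638

CL = 0.638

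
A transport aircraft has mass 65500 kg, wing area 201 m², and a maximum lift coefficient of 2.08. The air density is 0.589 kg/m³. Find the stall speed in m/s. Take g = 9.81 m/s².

Stall occurs when L = W at CL,max. W = mg = 65500 × 9.81 = 6.426×10^5 N.
From L = ½ρV²S·CL,max = W: V_stall = √(2W/(ρSCL,max)) = √(2·6.426×10^5/(0.589·201·2.08))
V_stall = √5219 = 72.2 m/s

V_stall = 72.2 m/s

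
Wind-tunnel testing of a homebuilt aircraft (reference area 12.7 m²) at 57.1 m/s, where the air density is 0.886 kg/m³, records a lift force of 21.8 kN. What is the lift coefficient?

From L = ½ρv²S·CL, rearranging gives CL = 2L/(ρv²S).
CL = 2 × 21800 / (0.886 × 57.1² × 12.7) = 1.19

CL = 1.19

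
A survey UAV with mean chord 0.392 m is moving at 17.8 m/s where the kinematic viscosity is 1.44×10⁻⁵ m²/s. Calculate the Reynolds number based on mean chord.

Re = 4.85×10^5

Re = v·c/ν = 17.8 × 0.392 / (1.44×10⁻⁵) = 4.85×10^5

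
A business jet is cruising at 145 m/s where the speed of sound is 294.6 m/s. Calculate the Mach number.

M = 0.492

M = v/a = 145 / 294.6 = 0.492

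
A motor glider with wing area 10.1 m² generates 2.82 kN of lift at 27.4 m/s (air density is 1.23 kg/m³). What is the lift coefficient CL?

CL = 0.605

From L = ½ρv²S·CL, rearranging gives CL = 2L/(ρv²S).
CL = 2 × 2820 / (1.23 × 27.4² × 10.1) = 0.605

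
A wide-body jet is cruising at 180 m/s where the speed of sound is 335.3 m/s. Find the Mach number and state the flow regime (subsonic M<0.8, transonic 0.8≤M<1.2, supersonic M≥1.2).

M = 0.537 (subsonic)

M = v/a = 180 / 335.3 = 0.537
M = 0.537 → subsonic.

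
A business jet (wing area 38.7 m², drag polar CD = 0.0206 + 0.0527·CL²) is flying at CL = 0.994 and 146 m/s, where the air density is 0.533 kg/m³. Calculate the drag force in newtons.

D = 16000 N

CD = 0.0206 + 0.0527 × 0.994² = 0.07267
D = ½ρv²S·CD = ½ × 0.533 × 146² × 38.7 × 0.07267 = 16000 N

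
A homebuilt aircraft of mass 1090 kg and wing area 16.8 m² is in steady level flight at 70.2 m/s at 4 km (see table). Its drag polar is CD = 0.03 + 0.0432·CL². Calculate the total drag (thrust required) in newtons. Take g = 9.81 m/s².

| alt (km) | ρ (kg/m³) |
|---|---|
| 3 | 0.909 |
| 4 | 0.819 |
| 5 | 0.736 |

At 4 km, from the table: ρ = 0.819 kg/m³.
Level flight ⇒ L = W = m·g = 1090 × 9.81 = 10693 N.
q = ½ρv² = ½ × 0.819 × 70.2² = 2018 Pa.
CL = 2W/(ρv²S) = 2×10693/(0.819×70.2²×16.8) = 0.3154.
CD = 0.03 + 0.0432 × 0.3154² = 0.0343.
D = q·S·CD = 2018 × 16.8 × 0.0343 = 1163 N

D = 1160 N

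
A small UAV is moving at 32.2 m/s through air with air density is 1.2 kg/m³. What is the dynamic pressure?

q = ½ρv² = ½ × 1.2 × 32.2² = 622 Pa

q = 622 Pa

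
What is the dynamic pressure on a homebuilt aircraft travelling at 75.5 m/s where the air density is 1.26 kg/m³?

q = 3590 Pa

q = ½ρv² = ½ × 1.26 × 75.5² = 3590 Pa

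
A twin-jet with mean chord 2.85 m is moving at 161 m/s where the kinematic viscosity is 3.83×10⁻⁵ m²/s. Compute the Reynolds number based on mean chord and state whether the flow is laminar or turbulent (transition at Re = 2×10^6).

Re = v·c/ν = 161 × 2.85 / (3.83×10⁻⁵) = 1.2×10^7
Since 1.2×10^7 > 2×10^6, the flow is turbulent.

Re = 1.2×10^7 (turbulent)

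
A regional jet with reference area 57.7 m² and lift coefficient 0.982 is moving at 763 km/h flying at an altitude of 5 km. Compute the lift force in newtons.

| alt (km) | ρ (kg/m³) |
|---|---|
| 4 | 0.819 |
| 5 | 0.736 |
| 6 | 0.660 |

L = 9.37×10^5 N

At 5 km, from the table: ρ = 0.736 kg/m³.
Convert speed: v = 763 km/h ÷ 3.6 = 211.9 m/s.
Dynamic pressure q = ½ρv² = ½ × 0.736 × 211.9² = 16530 Pa.
L = q·S·CL = 16530 × 57.7 × 0.982 = 9.37×10^5 N ≈ 937 kN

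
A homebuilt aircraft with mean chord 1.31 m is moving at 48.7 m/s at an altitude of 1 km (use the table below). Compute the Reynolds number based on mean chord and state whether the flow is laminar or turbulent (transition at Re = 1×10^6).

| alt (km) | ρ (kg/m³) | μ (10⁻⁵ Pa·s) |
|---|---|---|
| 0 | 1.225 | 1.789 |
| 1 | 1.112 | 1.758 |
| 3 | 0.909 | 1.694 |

Re = 4.04×10^6 (turbulent)

At 1 km, from the table: ρ = 1.112 kg/m³, μ = 1.758×10⁻⁵ Pa·s.
Re = ρ·v·c/μ = 1.112 × 48.7 × 1.31 / (1.758×10⁻⁵) = 4.04×10^6
Since 4.04×10^6 > 1×10^6, the flow is turbulent.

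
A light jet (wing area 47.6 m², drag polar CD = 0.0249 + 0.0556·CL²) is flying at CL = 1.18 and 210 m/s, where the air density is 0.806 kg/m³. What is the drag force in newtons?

CD = 0.0249 + 0.0556 × 1.18² = 0.1023
D = ½ρv²S·CD = ½ × 0.806 × 210² × 47.6 × 0.1023 = 86600 N

D = 86600 N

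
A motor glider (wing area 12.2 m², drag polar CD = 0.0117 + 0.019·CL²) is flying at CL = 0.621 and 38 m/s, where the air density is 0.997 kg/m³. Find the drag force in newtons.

CD = 0.0117 + 0.019 × 0.621² = 0.01903
D = ½ρv²S·CD = ½ × 0.997 × 38² × 12.2 × 0.01903 = 167 N

D = 167 N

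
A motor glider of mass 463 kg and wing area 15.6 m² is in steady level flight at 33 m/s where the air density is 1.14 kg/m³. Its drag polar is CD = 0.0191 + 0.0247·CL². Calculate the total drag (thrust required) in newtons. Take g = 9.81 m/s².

D = 238 N

In steady level flight, lift balances weight: W = mg = 463 × 9.81 = 4542 N.
q = ½ρv² = ½ × 1.14 × 33² = 620.7 Pa.
Required CL = L/(qS) = 4542/(620.7·15.6) = 0.4691.
CD = 0.0191 + 0.0247 × 0.4691² = 0.02453.
D = q·S·CD = 620.7 × 15.6 × 0.02453 = 237.6 N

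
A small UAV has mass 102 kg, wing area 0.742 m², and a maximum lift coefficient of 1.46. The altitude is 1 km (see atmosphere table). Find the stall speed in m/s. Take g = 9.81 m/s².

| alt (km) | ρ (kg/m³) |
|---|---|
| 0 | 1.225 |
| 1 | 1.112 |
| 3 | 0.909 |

V_stall = 40.8 m/s

At 1 km, from the table: ρ = 1.112 kg/m³.
Stall occurs when L = W at CL,max. W = mg = 102 × 9.81 = 1001 N.
From L = ½ρV²S·CL,max = W: V_stall = √(2W/(ρSCL,max)) = √(2·1001/(1.112·0.742·1.46))
V_stall = √1661 = 40.8 m/s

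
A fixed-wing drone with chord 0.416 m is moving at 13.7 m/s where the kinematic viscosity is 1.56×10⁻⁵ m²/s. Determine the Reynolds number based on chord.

Re = 3.65×10^5

Re = v·c/ν = 13.7 × 0.416 / (1.56×10⁻⁵) = 3.65×10^5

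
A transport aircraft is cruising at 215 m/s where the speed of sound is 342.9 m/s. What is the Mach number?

M = v/a = 215 / 342.9 = 0.627

M = 0.627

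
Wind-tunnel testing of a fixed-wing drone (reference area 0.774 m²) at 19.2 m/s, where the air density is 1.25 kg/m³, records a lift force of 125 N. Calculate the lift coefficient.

From L = ½ρv²S·CL, rearranging gives CL = 2L/(ρv²S).
CL = 2 × 125 / (1.25 × 19.2² × 0.774) = 0.701

CL = 0.701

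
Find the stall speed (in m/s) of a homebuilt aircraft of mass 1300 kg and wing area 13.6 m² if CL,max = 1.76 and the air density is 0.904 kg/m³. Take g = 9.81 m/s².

V_stall = 34.3 m/s

At stall, lift equals weight: L = W = m·g = 1300 × 9.81 = 12750 N.
V_stall = √(2W/(ρ·S·CL,max)) = √(2 × 12750 / (0.904 × 13.6 × 1.76))
V_stall = √1179 = 34.3 m/s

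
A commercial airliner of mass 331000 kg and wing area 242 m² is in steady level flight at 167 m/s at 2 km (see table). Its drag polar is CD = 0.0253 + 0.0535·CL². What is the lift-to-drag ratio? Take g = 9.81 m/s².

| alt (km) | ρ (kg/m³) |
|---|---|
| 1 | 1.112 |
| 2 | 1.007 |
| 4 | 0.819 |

L/D = 12.9

At 2 km, from the table: ρ = 1.007 kg/m³.
Weight W = mg = 331000 × 9.81 = 3.2471×10^6 N; in level flight L = W.
Dynamic pressure q = 0.5 × 1.007 × 167² = 14040 Pa.
Required CL = L/(qS) = 3.2471×10^6/(14040·242) = 0.9555.
CD = 0.0253 + 0.0535 × 0.9555² = 0.07415.
L/D = CL/CD = 0.9555 / 0.07415 = 12.9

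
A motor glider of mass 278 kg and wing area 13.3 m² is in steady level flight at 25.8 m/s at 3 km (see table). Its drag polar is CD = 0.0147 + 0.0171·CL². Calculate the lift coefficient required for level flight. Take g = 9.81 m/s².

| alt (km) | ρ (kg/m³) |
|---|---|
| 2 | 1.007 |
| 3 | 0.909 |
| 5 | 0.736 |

At 3 km, from the table: ρ = 0.909 kg/m³.
Level flight ⇒ L = W = m·g = 278 × 9.81 = 2727.2 N.
q = ½ρv² = ½ × 0.909 × 25.8² = 302.5 Pa.
Required CL = L/(qS) = 2727.2/(302.5·13.3) = 0.6778.

CL = 0.678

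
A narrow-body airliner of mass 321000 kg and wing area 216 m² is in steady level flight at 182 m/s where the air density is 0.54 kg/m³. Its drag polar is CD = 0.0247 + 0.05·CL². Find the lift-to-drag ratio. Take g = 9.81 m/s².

Weight W = mg = 321000 × 9.81 = 3.149×10^6 N; in level flight L = W.
q = ½ρv² = ½ × 0.54 × 182² = 8943 Pa.
CL = 2W/(ρv²S) = 2×3.149×10^6/(0.54×182²×216) = 1.63.
CD = 0.0247 + 0.05 × 1.63² = 0.1576.
L/D = CL/CD = 1.63 / 0.1576 = 10.3

L/D = 10.3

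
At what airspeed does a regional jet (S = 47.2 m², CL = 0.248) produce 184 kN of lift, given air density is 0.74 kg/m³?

v = 206 m/s

L = ½ρv²S·CL ⇒ v = √(2L/(ρ·S·CL))
v = √(2 × 1.84×10^5 / (0.74 × 47.2 × 0.248)) = √42480 = 206 m/s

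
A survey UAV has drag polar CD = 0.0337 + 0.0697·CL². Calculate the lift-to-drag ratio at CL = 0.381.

CD = 0.0337 + 0.0697 × 0.381² = 0.04382
L/D = CL/CD = 0.381 / 0.04382 = 8.7

L/D = 8.7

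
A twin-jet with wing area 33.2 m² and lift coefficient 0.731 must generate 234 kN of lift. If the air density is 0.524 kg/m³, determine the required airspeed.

L = ½ρv²S·CL ⇒ v = √(2L/(ρ·S·CL))
v = √(2 × 2.34×10^5 / (0.524 × 33.2 × 0.731)) = √36800 = 192 m/s

v = 192 m/s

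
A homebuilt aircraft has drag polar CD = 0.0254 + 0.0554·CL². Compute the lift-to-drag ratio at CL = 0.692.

L/D = 13.3

CD = 0.0254 + 0.0554 × 0.692² = 0.05193
L/D = CL/CD = 0.692 / 0.05193 = 13.3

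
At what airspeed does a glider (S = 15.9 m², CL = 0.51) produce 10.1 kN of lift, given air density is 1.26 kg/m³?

v = 44.5 m/s

L = ½ρv²S·CL ⇒ v = √(2L/(ρ·S·CL))
v = √(2 × 10100 / (1.26 × 15.9 × 0.51)) = √1977 = 44.5 m/s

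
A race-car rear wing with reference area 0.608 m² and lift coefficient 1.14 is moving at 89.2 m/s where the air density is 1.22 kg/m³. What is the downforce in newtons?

L = ½ρv²S·CL = ½ × 1.22 × 89.2² × 0.608 × 1.14 = 3360 N

L = 3360 N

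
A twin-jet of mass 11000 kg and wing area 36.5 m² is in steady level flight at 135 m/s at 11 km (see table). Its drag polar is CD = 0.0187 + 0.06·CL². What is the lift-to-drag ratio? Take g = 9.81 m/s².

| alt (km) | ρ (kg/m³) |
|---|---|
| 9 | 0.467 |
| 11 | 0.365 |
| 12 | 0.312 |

L/D = 13.4

At 11 km, from the table: ρ = 0.365 kg/m³.
Level flight ⇒ L = W = m·g = 11000 × 9.81 = 1.0791×10^5 N.
Dynamic pressure q = 0.5 × 0.365 × 135² = 3326 Pa.
CL = 2W/(ρv²S) = 2×1.0791×10^5/(0.365×135²×36.5) = 0.8889.
CD = 0.0187 + 0.06 × 0.8889² = 0.06611.
L/D = CL/CD = 0.8889 / 0.06611 = 13.4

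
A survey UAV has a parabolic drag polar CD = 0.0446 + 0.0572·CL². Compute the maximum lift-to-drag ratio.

(L/D)max = 9.9

For CD = CD0 + K·CL², (L/D)max occurs at CL* = √(CD0/K) and equals 1/(2√(K·CD0)).
(L/D)max = 1/(2√(0.0572 × 0.0446)) = 1/(2 × 0.05051) = 9.9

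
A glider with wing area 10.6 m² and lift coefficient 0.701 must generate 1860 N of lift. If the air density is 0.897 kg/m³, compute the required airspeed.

L = ½ρv²S·CL ⇒ v = √(2L/(ρ·S·CL))
v = √(2 × 1860 / (0.897 × 10.6 × 0.701)) = √558.1 = 23.6 m/s

v = 23.6 m/s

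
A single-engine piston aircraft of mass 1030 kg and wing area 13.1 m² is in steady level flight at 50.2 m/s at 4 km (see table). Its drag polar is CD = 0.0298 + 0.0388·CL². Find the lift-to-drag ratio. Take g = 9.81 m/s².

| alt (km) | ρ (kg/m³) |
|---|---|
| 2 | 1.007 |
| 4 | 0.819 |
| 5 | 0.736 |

L/D = 14.5

At 4 km, from the table: ρ = 0.819 kg/m³.
Level flight ⇒ L = W = m·g = 1030 × 9.81 = 10104 N.
q = ½ρv² = ½ × 0.819 × 50.2² = 1032 Pa.
CL = 2W/(ρv²S) = 2×10104/(0.819×50.2²×13.1) = 0.7474.
CD = 0.0298 + 0.0388 × 0.7474² = 0.05148.
L/D = CL/CD = 0.7474 / 0.05148 = 14.5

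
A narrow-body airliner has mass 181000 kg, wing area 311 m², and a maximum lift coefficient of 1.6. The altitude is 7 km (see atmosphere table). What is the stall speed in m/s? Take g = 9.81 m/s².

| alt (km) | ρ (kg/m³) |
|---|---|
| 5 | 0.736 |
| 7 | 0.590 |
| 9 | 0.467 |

At 7 km, from the table: ρ = 0.590 kg/m³.
At stall, lift equals weight: L = W = m·g = 181000 × 9.81 = 1.776×10^6 N.
From L = ½ρV²S·CL,max = W: V_stall = √(2W/(ρSCL,max)) = √(2·1.776×10^6/(0.59·311·1.6))
V_stall = √12100 = 110 m/s

V_stall = 110 m/s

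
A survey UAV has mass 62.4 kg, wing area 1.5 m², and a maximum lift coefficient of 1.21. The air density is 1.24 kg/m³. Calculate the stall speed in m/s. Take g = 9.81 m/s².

Stall occurs when L = W at CL,max. W = mg = 62.4 × 9.81 = 612.1 N.
V_stall = √(2W/(ρ·S·CL,max)) = √(2 × 612.1 / (1.24 × 1.5 × 1.21))
V_stall = √544 = 23.3 m/s

V_stall = 23.3 m/s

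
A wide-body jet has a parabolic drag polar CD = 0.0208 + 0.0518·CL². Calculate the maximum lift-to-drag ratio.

For CD = CD0 + K·CL², (L/D)max occurs at CL* = √(CD0/K) and equals 1/(2√(K·CD0)).
(L/D)max = 1/(2√(0.0518 × 0.0208)) = 1/(2 × 0.03282) = 15.2

(L/D)max = 15.2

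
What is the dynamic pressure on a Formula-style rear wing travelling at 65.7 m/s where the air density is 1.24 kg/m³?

q = ½ρv² = ½ × 1.24 × 65.7² = 2680 Pa

q = 2680 Pa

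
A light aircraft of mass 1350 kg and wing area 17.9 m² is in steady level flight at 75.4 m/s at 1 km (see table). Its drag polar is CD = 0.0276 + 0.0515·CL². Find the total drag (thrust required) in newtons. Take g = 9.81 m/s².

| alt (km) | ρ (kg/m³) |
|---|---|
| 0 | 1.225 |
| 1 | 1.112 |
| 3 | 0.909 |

At 1 km, from the table: ρ = 1.112 kg/m³.
Level flight ⇒ L = W = m·g = 1350 × 9.81 = 13244 N.
q = ½ρv² = ½ × 1.112 × 75.4² = 3161 Pa.
Required CL = L/(qS) = 13244/(3161·17.9) = 0.2341.
CD = 0.0276 + 0.0515 × 0.2341² = 0.03042.
D = q·S·CD = 3161 × 17.9 × 0.03042 = 1721 N

D = 1720 N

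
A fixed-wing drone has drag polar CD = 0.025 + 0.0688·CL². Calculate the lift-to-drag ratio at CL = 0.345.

CD = 0.025 + 0.0688 × 0.345² = 0.03319
L/D = CL/CD = 0.345 / 0.03319 = 10.4

L/D = 10.4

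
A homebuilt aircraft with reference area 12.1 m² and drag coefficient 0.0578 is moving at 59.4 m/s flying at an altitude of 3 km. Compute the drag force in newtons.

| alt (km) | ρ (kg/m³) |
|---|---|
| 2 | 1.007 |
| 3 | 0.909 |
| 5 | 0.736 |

D = 1120 N

At 3 km, from the table: ρ = 0.909 kg/m³.
D = ½ρv²S·CD = ½ × 0.909 × 59.4² × 12.1 × 0.0578 = 1120 N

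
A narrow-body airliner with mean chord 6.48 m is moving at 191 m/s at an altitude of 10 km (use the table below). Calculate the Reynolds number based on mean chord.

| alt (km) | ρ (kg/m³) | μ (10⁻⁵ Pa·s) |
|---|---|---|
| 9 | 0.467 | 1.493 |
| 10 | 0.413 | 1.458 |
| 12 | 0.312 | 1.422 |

At 10 km, from the table: ρ = 0.413 kg/m³, μ = 1.458×10⁻⁵ Pa·s.
Re = ρ·v·c/μ = 0.413 × 191 × 6.48 / (1.458×10⁻⁵) = 3.51×10^7

Re = 3.51×10^7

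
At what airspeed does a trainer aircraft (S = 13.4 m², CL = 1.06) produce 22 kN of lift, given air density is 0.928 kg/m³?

v = 57.8 m/s

L = ½ρv²S·CL ⇒ v = √(2L/(ρ·S·CL))
v = √(2 × 22000 / (0.928 × 13.4 × 1.06)) = √3338 = 57.8 m/s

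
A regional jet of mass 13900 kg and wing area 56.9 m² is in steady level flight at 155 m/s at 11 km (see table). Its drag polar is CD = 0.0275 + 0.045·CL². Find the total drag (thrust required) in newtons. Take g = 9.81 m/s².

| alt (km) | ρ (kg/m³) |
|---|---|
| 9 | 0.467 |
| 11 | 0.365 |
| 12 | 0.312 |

D = 10200 N

At 11 km, from the table: ρ = 0.365 kg/m³.
In steady level flight, lift balances weight: W = mg = 13900 × 9.81 = 1.3636×10^5 N.
Dynamic pressure q = 0.5 × 0.365 × 155² = 4385 Pa.
Required CL = L/(qS) = 1.3636×10^5/(4385·56.9) = 0.5466.
CD = 0.0275 + 0.045 × 0.5466² = 0.04094.
D = q·S·CD = 4385 × 56.9 × 0.04094 = 10210 N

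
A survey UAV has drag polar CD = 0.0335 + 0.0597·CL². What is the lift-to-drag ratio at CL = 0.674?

L/D = 11.1

CD = 0.0335 + 0.0597 × 0.674² = 0.06062
L/D = CL/CD = 0.674 / 0.06062 = 11.1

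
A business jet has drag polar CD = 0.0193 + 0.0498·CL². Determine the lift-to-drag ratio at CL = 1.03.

L/D = 14.3

CD = 0.0193 + 0.0498 × 1.03² = 0.07213
L/D = CL/CD = 1.03 / 0.07213 = 14.3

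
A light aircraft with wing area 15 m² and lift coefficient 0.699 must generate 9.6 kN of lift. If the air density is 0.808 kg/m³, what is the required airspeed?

L = ½ρv²S·CL ⇒ v = √(2L/(ρ·S·CL))
v = √(2 × 9600 / (0.808 × 15 × 0.699)) = √2266 = 47.6 m/s

v = 47.6 m/s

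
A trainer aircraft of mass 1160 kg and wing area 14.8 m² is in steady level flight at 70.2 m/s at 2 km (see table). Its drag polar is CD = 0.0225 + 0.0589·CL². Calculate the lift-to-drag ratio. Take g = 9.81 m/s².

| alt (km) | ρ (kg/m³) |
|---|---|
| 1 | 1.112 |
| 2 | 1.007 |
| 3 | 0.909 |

At 2 km, from the table: ρ = 1.007 kg/m³.
In steady level flight, lift balances weight: W = mg = 1160 × 9.81 = 11380 N.
q = ½ρv² = ½ × 1.007 × 70.2² = 2481 Pa.
Required CL = L/(qS) = 11380/(2481·14.8) = 0.3099.
CD = 0.0225 + 0.0589 × 0.3099² = 0.02816.
L/D = CL/CD = 0.3099 / 0.02816 = 11

L/D = 11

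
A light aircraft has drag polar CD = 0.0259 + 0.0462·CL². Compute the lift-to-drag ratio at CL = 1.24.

L/D = 12.8

CD = 0.0259 + 0.0462 × 1.24² = 0.09694
L/D = CL/CD = 1.24 / 0.09694 = 12.8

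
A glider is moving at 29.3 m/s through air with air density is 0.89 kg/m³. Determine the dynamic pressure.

q = 382 Pa

q = ½ρv² = ½ × 0.89 × 29.3² = 382 Pa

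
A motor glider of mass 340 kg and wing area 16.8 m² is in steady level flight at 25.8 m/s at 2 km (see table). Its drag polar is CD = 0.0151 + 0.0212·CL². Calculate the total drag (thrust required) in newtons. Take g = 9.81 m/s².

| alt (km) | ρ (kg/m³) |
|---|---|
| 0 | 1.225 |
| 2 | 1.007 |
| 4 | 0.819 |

At 2 km, from the table: ρ = 1.007 kg/m³.
In steady level flight, lift balances weight: W = mg = 340 × 9.81 = 3335.4 N.
Dynamic pressure q = 0.5 × 1.007 × 25.8² = 335.1 Pa.
CL = 2W/(ρv²S) = 2×3335.4/(1.007×25.8²×16.8) = 0.5924.
CD = 0.0151 + 0.0212 × 0.5924² = 0.02254.
D = q·S·CD = 335.1 × 16.8 × 0.02254 = 126.9 N

D = 127 N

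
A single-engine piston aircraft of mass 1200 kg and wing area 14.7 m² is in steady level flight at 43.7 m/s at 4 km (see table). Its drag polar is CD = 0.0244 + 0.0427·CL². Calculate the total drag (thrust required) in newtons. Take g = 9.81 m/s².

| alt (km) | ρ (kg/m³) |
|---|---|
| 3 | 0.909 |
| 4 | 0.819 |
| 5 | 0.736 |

D = 795 N

At 4 km, from the table: ρ = 0.819 kg/m³.
In steady level flight, lift balances weight: W = mg = 1200 × 9.81 = 11772 N.
q = ½ρv² = ½ × 0.819 × 43.7² = 782 Pa.
CL = 2W/(ρv²S) = 2×11772/(0.819×43.7²×14.7) = 1.024.
CD = 0.0244 + 0.0427 × 1.024² = 0.06918.
D = q·S·CD = 782 × 14.7 × 0.06918 = 795.2 N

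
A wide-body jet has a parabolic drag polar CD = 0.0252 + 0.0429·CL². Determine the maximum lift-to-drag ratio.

For CD = CD0 + K·CL², (L/D)max occurs at CL* = √(CD0/K) and equals 1/(2√(K·CD0)).
(L/D)max = 1/(2√(0.0429 × 0.0252)) = 1/(2 × 0.03288) = 15.2

(L/D)max = 15.2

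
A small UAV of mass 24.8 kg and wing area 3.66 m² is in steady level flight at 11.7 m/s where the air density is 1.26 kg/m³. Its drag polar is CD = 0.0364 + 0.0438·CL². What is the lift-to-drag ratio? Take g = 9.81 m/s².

Weight W = mg = 24.8 × 9.81 = 243.29 N; in level flight L = W.
q = ½ρv² = ½ × 1.26 × 11.7² = 86.24 Pa.
Required CL = L/(qS) = 243.29/(86.24·3.66) = 0.7708.
CD = 0.0364 + 0.0438 × 0.7708² = 0.06242.
L/D = CL/CD = 0.7708 / 0.06242 = 12.3

L/D = 12.3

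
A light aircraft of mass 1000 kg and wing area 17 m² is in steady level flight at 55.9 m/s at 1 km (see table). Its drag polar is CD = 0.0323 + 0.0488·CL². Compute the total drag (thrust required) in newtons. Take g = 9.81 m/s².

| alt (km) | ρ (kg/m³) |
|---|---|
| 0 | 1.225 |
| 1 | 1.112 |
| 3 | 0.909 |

At 1 km, from the table: ρ = 1.112 kg/m³.
In steady level flight, lift balances weight: W = mg = 1000 × 9.81 = 9810 N.
Dynamic pressure q = 0.5 × 1.112 × 55.9² = 1737 Pa.
Required CL = L/(qS) = 9810/(1737·17) = 0.3321.
CD = 0.0323 + 0.0488 × 0.3321² = 0.03768.
D = q·S·CD = 1737 × 17 × 0.03768 = 1113 N

D = 1110 N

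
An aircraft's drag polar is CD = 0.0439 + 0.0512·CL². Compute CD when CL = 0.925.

CD = 0.0439 + 0.0512 × 0.925² = 0.0439 + 0.04381 = 0.0877

CD = 0.0877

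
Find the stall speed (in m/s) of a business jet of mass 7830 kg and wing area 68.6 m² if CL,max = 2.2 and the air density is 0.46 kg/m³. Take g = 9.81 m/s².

Weight W = mg = 7830 × 9.81 = 76810 N.
V_stall = √(2W/(ρ·S·CL,max)) = √(2 × 76810 / (0.46 × 68.6 × 2.2))
V_stall = √2213 = 47 m/s

V_stall = 47 m/s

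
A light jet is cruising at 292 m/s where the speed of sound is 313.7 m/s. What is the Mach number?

M = v/a = 292 / 313.7 = 0.931

M = 0.931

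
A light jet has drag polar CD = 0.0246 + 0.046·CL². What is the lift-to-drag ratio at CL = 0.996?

L/D = 14.2

CD = 0.0246 + 0.046 × 0.996² = 0.07023
L/D = CL/CD = 0.996 / 0.07023 = 14.2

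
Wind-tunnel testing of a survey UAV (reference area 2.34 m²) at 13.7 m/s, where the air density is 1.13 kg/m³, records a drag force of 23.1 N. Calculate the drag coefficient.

CD = 0.0931

From D = ½ρv²S·CD, rearranging gives CD = 2D/(ρv²S).
CD = 2 × 23.1 / (1.13 × 13.7² × 2.34) = 0.0931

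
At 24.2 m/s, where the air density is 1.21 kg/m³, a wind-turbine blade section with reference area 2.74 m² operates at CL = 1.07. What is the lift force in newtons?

L = ½ρv²S·CL = ½ × 1.21 × 24.2² × 2.74 × 1.07 = 1040 N

L = 1040 N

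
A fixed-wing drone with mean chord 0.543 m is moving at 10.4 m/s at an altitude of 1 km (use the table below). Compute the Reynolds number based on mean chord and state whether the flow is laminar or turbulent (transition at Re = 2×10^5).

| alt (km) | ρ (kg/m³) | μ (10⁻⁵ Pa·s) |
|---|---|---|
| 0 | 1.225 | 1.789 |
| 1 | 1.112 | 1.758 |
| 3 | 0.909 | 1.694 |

Re = 3.57×10^5 (turbulent)

At 1 km, from the table: ρ = 1.112 kg/m³, μ = 1.758×10⁻⁵ Pa·s.
Re = ρ·v·c/μ = 1.112 × 10.4 × 0.543 / (1.758×10⁻⁵) = 3.57×10^5
Since 3.57×10^5 > 2×10^5, the flow is turbulent.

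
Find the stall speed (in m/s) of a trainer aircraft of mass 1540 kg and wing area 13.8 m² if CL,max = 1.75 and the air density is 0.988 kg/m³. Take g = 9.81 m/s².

Stall occurs when L = W at CL,max. W = mg = 1540 × 9.81 = 15110 N.
V_stall = √(2W/(ρ·S·CL,max)) = √(2 × 15110 / (0.988 × 13.8 × 1.75))
V_stall = √1266 = 35.6 m/s

V_stall = 35.6 m/s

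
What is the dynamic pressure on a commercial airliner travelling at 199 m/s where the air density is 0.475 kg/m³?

q = 9410 Pa

q = ½ρv² = ½ × 0.475 × 199² = 9410 Pa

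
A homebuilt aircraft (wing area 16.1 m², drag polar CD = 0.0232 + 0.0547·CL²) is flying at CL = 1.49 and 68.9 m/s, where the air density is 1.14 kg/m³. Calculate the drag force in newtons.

CD = 0.0232 + 0.0547 × 1.49² = 0.1446
D = ½ρv²S·CD = ½ × 1.14 × 68.9² × 16.1 × 0.1446 = 6300 N

D = 6300 N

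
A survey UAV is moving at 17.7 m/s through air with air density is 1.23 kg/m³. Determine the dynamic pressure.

q = ½ρv² = ½ × 1.23 × 17.7² = 193 Pa

q = 193 Pa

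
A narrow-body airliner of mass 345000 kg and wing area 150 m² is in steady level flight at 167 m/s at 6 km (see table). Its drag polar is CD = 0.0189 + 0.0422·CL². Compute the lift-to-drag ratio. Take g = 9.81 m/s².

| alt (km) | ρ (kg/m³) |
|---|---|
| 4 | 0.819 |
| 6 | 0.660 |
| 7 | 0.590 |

At 6 km, from the table: ρ = 0.660 kg/m³.
In steady level flight, lift balances weight: W = mg = 345000 × 9.81 = 3.3844×10^6 N.
q = ½ρv² = ½ × 0.66 × 167² = 9203 Pa.
CL = 2W/(ρv²S) = 2×3.3844×10^6/(0.66×167²×150) = 2.452.
CD = 0.0189 + 0.0422 × 2.452² = 0.2725.
L/D = CL/CD = 2.452 / 0.2725 = 9

L/D = 9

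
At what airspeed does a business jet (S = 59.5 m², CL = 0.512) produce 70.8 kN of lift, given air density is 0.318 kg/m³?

v = 121 m/s

L = ½ρv²S·CL ⇒ v = √(2L/(ρ·S·CL))
v = √(2 × 70800 / (0.318 × 59.5 × 0.512)) = √14620 = 121 m/s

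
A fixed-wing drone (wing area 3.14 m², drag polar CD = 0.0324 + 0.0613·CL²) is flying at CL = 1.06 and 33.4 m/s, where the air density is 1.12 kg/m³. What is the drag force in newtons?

CD = 0.0324 + 0.0613 × 1.06² = 0.1013
D = ½ρv²S·CD = ½ × 1.12 × 33.4² × 3.14 × 0.1013 = 199 N

D = 199 N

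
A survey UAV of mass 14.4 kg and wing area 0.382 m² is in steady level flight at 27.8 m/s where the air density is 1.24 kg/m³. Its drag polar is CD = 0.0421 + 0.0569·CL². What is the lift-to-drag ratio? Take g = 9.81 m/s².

Weight W = mg = 14.4 × 9.81 = 141.26 N; in level flight L = W.
Dynamic pressure q = 0.5 × 1.24 × 27.8² = 479.2 Pa.
CL = 2W/(ρv²S) = 2×141.26/(1.24×27.8²×0.382) = 0.7718.
CD = 0.0421 + 0.0569 × 0.7718² = 0.07599.
L/D = CL/CD = 0.7718 / 0.07599 = 10.2

L/D = 10.2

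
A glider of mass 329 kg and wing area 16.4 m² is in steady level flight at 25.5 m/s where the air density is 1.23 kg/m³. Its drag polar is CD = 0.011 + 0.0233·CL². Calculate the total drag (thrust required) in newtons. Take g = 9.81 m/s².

D = 109 N

In steady level flight, lift balances weight: W = mg = 329 × 9.81 = 3227.5 N.
q = ½ρv² = ½ × 1.23 × 25.5² = 399.9 Pa.
CL = 2W/(ρv²S) = 2×3227.5/(1.23×25.5²×16.4) = 0.4921.
CD = 0.011 + 0.0233 × 0.4921² = 0.01664.
D = q·S·CD = 399.9 × 16.4 × 0.01664 = 109.1 N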